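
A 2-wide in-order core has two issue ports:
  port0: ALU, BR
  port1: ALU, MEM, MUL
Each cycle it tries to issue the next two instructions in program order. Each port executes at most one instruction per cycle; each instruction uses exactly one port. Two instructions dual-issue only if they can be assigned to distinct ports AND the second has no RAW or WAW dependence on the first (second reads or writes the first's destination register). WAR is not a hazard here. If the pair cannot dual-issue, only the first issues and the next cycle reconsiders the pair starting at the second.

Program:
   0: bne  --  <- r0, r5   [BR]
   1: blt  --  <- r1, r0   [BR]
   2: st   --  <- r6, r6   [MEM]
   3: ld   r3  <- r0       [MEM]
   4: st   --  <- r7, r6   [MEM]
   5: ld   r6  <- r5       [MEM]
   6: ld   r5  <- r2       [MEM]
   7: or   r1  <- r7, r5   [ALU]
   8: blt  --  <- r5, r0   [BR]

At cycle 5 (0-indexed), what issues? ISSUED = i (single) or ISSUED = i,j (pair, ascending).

ISSUED = 6

  cy0 -> i0 (bne.BR) no-port BR/BR
  cy1 -> i1&i2 (blt.BR;st.MEM) pair
  cy2 -> i3 (ld.MEM) no-port MEM/MEM
  cy3 -> i4 (st.MEM) no-port MEM/MEM
  cy4 -> i5 (ld.MEM) no-port MEM/MEM
  cy5 -> i6 (ld.MEM) RAW r5
  cy6 -> i7&i8 (or.ALU;blt.BR) pair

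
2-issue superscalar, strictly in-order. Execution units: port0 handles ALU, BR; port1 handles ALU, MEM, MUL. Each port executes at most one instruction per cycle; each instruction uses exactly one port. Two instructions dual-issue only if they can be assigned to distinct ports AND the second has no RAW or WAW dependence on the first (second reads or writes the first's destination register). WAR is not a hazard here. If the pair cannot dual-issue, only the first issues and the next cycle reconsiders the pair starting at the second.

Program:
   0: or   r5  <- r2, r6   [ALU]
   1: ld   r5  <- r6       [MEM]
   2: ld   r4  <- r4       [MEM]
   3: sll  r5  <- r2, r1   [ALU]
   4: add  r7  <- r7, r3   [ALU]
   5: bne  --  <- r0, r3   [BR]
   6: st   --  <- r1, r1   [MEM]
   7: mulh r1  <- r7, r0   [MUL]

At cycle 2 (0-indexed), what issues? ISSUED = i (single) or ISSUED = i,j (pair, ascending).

0. or @i0  | WAW r5
1. ld @i1  | no-port MEM/MEM
2. ld;sll @i2/i3  | 2-wide
3. add;bne @i4/i5  | 2-wide
4. st @i6  | no-port MEM/MUL
5. mulh @i7  | tail

ISSUED = 2,3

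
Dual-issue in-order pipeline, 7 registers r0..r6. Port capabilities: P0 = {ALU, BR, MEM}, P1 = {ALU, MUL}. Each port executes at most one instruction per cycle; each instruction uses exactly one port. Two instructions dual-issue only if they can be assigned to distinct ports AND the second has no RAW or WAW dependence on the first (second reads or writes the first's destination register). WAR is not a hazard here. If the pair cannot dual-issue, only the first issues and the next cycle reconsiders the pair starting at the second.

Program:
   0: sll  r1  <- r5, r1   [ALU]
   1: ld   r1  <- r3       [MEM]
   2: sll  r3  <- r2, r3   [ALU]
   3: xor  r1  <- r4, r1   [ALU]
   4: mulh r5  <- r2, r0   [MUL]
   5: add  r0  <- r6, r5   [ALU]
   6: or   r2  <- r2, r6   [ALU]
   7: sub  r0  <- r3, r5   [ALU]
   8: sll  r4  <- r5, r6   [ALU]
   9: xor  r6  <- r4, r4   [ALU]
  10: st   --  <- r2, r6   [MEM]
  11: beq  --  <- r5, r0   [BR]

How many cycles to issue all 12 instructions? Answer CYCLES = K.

[0] i0  sll.ALU  -- WAW r1
[1] i1/i2  ld.MEM sll.ALU  -- pair
[2] i3/i4  xor.ALU mulh.MUL  -- pair
[3] i5/i6  add.ALU or.ALU  -- pair
[4] i7/i8  sub.ALU sll.ALU  -- pair
[5] i9  xor.ALU  -- RAW r6
[6] i10  st.MEM  -- no-port MEM/BR
[7] i11  beq.BR  -- tail

CYCLES = 8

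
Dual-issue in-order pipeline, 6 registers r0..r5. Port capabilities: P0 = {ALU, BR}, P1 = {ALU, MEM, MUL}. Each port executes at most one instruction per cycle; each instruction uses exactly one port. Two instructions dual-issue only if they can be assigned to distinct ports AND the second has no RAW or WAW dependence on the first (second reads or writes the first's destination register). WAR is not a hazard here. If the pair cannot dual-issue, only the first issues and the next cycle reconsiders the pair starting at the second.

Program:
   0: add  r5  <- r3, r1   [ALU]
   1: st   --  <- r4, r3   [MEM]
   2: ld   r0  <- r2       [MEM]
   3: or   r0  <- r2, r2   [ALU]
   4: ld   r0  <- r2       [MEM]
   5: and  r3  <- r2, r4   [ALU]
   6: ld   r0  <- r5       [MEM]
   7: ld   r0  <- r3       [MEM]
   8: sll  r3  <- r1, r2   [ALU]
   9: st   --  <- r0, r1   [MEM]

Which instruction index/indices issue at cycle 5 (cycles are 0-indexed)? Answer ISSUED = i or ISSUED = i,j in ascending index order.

ISSUED = 7,8

t=0 i0,i1:add.ALU;st.MEM ; 2-wide
t=1 i2:ld.MEM ; WAW r0
t=2 i3:or.ALU ; WAW r0
t=3 i4,i5:ld.MEM;and.ALU ; 2-wide
t=4 i6:ld.MEM ; no-port MEM/MEM
t=5 i7,i8:ld.MEM;sll.ALU ; 2-wide
t=6 i9:st.MEM ; tail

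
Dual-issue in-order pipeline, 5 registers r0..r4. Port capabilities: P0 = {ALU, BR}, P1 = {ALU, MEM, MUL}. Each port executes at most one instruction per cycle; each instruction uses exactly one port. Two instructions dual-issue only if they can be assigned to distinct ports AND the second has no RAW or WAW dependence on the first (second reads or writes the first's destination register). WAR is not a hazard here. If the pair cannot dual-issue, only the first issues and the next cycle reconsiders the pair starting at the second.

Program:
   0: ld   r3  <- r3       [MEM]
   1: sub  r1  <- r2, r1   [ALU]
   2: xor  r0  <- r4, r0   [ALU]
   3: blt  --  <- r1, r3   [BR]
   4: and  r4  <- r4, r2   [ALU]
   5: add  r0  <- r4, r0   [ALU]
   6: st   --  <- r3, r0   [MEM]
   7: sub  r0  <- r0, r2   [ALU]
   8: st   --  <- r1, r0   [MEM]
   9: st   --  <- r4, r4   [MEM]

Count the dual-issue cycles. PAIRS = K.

[0] i0&i1  ld.MEM sub.ALU  -- dual
[1] i2&i3  xor.ALU blt.BR  -- dual
[2] i4  and.ALU  -- RAW r4
[3] i5  add.ALU  -- RAW r0
[4] i6&i7  st.MEM sub.ALU  -- dual
[5] i8  st.MEM  -- no-port MEM/MEM
[6] i9  st.MEM  -- tail

PAIRS = 3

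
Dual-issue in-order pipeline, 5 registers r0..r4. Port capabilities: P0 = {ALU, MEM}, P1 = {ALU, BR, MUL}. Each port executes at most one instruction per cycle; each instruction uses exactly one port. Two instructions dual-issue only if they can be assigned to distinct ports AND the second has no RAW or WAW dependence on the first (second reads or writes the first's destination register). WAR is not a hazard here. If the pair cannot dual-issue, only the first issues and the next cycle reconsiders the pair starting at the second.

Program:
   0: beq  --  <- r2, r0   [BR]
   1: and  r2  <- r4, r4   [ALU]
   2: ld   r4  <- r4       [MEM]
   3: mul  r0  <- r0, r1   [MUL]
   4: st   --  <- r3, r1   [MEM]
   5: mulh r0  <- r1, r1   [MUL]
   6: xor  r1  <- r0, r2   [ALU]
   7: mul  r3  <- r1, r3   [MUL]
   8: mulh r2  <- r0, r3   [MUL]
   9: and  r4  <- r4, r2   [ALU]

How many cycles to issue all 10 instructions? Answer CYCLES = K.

0. beq+and @i0&i1  | dual
1. ld+mul @i2&i3  | dual
2. st+mulh @i4&i5  | dual
3. xor @i6  | RAW r1
4. mul @i7  | no-port MUL/MUL
5. mulh @i8  | RAW r2
6. and @i9  | tail

CYCLES = 7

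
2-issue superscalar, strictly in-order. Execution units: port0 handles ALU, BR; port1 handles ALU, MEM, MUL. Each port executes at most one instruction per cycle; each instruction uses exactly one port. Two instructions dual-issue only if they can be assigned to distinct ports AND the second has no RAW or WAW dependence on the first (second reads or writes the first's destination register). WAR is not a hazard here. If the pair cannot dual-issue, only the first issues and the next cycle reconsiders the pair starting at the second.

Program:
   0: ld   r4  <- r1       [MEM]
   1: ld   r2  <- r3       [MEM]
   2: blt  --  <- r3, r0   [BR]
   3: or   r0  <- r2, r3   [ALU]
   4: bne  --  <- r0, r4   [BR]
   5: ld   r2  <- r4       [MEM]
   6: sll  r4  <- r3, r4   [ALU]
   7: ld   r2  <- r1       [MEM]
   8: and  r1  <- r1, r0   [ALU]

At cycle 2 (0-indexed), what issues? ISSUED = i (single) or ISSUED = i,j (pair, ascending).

c0: i0 ld  no-port MEM/MEM
c1: i1,i2 ld blt  pair
c2: i3 or  RAW r0
c3: i4,i5 bne ld  pair
c4: i6,i7 sll ld  pair
c5: i8 and  tail

ISSUED = 3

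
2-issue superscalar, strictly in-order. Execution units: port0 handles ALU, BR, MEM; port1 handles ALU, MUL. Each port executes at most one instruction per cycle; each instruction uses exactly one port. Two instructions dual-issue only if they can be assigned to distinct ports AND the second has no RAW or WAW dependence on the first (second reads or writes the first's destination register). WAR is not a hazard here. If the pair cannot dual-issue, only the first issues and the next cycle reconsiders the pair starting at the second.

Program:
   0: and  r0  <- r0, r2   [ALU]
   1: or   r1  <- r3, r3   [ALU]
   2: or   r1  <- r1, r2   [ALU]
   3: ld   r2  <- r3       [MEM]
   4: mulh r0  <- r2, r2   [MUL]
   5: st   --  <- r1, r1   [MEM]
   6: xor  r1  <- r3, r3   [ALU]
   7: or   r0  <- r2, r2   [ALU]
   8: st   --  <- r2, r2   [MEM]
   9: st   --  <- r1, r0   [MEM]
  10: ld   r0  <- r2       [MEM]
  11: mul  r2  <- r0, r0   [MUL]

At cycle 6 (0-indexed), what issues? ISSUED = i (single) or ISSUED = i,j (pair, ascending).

ISSUED = 10

[0] i0+i1  and.ALU+or.ALU  -- pair
[1] i2+i3  or.ALU+ld.MEM  -- pair
[2] i4+i5  mulh.MUL+st.MEM  -- pair
[3] i6+i7  xor.ALU+or.ALU  -- pair
[4] i8  st.MEM  -- no-port MEM/MEM
[5] i9  st.MEM  -- no-port MEM/MEM
[6] i10  ld.MEM  -- RAW r0
[7] i11  mul.MUL  -- tail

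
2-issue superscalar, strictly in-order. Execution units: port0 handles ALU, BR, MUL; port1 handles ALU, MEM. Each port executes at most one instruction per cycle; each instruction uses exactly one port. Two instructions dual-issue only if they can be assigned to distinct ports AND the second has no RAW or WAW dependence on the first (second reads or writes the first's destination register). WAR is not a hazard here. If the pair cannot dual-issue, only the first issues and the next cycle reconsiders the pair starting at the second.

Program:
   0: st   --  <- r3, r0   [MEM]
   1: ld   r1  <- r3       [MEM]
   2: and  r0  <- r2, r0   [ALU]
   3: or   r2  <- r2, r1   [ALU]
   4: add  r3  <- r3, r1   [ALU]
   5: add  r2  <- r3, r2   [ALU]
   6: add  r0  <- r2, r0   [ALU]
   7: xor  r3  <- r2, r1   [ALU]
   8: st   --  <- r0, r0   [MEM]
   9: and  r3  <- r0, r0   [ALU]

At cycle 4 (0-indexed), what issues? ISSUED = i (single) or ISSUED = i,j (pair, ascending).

c0: i0 st  no-port MEM/MEM
c1: i1,i2 ld and  dual
c2: i3,i4 or add  dual
c3: i5 add  RAW r2
c4: i6,i7 add xor  dual
c5: i8,i9 st and  dual

ISSUED = 6,7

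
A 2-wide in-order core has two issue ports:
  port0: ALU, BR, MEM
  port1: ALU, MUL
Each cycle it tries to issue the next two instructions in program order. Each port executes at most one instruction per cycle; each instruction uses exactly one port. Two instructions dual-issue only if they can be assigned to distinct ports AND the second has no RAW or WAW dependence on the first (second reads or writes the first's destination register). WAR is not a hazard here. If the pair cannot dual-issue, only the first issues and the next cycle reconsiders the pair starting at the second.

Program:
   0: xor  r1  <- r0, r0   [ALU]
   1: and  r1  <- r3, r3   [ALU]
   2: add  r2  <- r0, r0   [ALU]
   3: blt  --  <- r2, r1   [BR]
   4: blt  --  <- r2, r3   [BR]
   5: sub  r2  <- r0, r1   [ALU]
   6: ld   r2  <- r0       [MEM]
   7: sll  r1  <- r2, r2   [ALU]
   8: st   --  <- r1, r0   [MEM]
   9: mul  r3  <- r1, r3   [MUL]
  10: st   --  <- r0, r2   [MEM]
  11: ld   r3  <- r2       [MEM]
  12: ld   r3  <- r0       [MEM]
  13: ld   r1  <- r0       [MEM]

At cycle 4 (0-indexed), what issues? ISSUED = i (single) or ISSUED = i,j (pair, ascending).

0. xor.ALU @i0  | WAW r1
1. and.ALU/add.ALU @i1,i2  | dual
2. blt.BR @i3  | no-port BR/BR
3. blt.BR/sub.ALU @i4,i5  | dual
4. ld.MEM @i6  | RAW r2
5. sll.ALU @i7  | RAW r1
6. st.MEM/mul.MUL @i8,i9  | dual
7. st.MEM @i10  | no-port MEM/MEM
8. ld.MEM @i11  | no-port MEM/MEM
9. ld.MEM @i12  | no-port MEM/MEM
10. ld.MEM @i13  | tail

ISSUED = 6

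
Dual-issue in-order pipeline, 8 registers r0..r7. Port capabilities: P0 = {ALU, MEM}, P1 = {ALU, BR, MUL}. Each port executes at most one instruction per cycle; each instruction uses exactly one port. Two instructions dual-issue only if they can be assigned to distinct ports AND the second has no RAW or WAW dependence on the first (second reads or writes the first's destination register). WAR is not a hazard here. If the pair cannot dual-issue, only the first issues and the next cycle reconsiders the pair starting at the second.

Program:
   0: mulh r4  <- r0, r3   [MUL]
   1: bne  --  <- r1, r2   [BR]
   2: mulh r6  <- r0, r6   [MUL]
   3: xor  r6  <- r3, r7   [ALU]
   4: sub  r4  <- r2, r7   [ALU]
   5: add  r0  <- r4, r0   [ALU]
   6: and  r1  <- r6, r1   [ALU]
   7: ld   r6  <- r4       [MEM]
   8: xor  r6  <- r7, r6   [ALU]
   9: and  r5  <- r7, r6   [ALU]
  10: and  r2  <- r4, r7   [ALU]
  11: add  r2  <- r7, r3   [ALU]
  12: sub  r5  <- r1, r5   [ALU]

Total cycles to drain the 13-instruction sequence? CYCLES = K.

#0 head=0: mulh i0 no-port MUL/BR
#1 head=1: bne i1 no-port BR/MUL
#2 head=2: mulh i2 WAW r6
#3 head=3: xor/sub i3/i4 2-wide
#4 head=5: add/and i5/i6 2-wide
#5 head=7: ld i7 RAW+WAW r6
#6 head=8: xor i8 RAW r6
#7 head=9: and/and i9/i10 2-wide
#8 head=11: add/sub i11/i12 2-wide

CYCLES = 9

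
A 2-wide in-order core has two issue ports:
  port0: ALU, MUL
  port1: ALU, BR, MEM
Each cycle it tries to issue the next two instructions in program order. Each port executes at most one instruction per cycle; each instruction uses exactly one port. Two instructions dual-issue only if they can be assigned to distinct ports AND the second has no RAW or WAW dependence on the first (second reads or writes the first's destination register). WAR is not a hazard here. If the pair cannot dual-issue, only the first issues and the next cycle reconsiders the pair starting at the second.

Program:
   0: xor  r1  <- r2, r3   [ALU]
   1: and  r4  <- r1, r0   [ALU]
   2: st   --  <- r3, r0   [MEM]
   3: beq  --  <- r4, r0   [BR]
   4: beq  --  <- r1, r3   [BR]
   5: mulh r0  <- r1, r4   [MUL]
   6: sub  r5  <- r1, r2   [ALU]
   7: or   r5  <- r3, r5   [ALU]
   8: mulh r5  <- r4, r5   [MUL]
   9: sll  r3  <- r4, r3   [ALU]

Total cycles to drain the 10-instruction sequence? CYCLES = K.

CYCLES = 7

[0] i0  xor  -- RAW r1
[1] i1/i2  and;st  -- dual
[2] i3  beq  -- no-port BR/BR
[3] i4/i5  beq;mulh  -- dual
[4] i6  sub  -- RAW+WAW r5
[5] i7  or  -- RAW+WAW r5
[6] i8/i9  mulh;sll  -- dual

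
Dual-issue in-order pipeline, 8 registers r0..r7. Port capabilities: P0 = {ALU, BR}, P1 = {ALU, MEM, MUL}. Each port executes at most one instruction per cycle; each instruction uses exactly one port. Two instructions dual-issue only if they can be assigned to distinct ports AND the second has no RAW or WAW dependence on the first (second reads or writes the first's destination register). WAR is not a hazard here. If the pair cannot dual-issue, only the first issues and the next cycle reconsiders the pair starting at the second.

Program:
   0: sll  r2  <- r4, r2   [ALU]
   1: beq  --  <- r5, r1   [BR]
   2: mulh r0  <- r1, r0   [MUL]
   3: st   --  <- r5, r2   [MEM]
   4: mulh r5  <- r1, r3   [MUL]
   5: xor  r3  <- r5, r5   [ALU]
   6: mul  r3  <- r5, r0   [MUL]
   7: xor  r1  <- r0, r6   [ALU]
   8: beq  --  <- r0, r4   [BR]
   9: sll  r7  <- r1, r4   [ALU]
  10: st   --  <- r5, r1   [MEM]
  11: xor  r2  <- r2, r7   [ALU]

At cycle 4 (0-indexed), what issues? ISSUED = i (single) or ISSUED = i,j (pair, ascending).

[0] i0+i1  sll.ALU beq.BR  -- 2-wide
[1] i2  mulh.MUL  -- no-port MUL/MEM
[2] i3  st.MEM  -- no-port MEM/MUL
[3] i4  mulh.MUL  -- RAW r5
[4] i5  xor.ALU  -- WAW r3
[5] i6+i7  mul.MUL xor.ALU  -- 2-wide
[6] i8+i9  beq.BR sll.ALU  -- 2-wide
[7] i10+i11  st.MEM xor.ALU  -- 2-wide

ISSUED = 5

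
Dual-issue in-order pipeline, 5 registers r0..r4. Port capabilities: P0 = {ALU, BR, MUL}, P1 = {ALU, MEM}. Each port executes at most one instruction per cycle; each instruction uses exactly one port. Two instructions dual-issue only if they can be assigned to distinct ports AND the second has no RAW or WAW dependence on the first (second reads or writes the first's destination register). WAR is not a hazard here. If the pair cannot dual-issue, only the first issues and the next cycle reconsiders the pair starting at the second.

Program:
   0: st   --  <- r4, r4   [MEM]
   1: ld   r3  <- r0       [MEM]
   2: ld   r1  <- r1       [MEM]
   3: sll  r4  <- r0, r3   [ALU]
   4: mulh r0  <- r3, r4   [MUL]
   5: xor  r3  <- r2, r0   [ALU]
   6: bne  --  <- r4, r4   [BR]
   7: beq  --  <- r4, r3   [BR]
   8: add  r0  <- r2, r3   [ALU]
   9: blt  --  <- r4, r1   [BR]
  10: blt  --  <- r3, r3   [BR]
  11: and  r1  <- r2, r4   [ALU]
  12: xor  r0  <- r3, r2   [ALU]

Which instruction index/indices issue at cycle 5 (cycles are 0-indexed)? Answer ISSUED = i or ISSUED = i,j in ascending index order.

ISSUED = 7,8

t=0 i0:st.MEM ; no-port MEM/MEM
t=1 i1:ld.MEM ; no-port MEM/MEM
t=2 i2,i3:ld.MEM+sll.ALU ; 2-wide
t=3 i4:mulh.MUL ; RAW r0
t=4 i5,i6:xor.ALU+bne.BR ; 2-wide
t=5 i7,i8:beq.BR+add.ALU ; 2-wide
t=6 i9:blt.BR ; no-port BR/BR
t=7 i10,i11:blt.BR+and.ALU ; 2-wide
t=8 i12:xor.ALU ; tail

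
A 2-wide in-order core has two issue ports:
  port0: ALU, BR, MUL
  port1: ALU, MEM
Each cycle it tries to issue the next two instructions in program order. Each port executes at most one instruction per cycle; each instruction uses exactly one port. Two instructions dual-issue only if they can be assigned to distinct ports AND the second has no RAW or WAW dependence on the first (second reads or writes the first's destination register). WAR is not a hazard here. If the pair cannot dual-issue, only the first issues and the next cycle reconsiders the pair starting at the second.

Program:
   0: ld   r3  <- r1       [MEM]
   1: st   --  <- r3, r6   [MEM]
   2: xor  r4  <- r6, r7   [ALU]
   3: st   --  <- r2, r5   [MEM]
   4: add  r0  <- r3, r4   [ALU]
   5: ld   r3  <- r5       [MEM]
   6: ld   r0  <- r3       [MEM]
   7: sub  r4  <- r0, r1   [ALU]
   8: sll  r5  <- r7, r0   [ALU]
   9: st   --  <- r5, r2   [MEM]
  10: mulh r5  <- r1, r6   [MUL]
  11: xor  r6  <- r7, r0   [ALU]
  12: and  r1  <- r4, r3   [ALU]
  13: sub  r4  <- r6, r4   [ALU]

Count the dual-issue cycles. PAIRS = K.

c0: i0 ld  no-port MEM/MEM
c1: i1/i2 st+xor  pair
c2: i3/i4 st+add  pair
c3: i5 ld  no-port MEM/MEM
c4: i6 ld  RAW r0
c5: i7/i8 sub+sll  pair
c6: i9/i10 st+mulh  pair
c7: i11/i12 xor+and  pair
c8: i13 sub  tail

PAIRS = 5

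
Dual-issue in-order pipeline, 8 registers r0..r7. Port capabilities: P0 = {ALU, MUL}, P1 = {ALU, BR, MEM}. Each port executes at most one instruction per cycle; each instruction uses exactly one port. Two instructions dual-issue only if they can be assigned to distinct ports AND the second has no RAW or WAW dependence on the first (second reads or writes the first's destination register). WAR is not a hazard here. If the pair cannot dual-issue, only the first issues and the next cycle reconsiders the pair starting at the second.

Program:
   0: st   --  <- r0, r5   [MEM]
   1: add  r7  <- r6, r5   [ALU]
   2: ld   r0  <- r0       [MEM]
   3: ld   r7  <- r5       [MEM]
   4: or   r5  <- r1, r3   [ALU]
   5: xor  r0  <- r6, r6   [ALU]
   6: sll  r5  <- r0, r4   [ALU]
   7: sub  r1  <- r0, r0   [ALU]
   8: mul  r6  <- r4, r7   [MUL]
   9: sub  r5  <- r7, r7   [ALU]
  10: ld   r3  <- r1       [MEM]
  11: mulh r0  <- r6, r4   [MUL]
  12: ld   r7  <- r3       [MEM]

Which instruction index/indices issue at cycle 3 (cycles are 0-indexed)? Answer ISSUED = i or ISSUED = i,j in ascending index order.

ISSUED = 5

[0] i0/i1  st+add  -- pair
[1] i2  ld  -- no-port MEM/MEM
[2] i3/i4  ld+or  -- pair
[3] i5  xor  -- RAW r0
[4] i6/i7  sll+sub  -- pair
[5] i8/i9  mul+sub  -- pair
[6] i10/i11  ld+mulh  -- pair
[7] i12  ld  -- tail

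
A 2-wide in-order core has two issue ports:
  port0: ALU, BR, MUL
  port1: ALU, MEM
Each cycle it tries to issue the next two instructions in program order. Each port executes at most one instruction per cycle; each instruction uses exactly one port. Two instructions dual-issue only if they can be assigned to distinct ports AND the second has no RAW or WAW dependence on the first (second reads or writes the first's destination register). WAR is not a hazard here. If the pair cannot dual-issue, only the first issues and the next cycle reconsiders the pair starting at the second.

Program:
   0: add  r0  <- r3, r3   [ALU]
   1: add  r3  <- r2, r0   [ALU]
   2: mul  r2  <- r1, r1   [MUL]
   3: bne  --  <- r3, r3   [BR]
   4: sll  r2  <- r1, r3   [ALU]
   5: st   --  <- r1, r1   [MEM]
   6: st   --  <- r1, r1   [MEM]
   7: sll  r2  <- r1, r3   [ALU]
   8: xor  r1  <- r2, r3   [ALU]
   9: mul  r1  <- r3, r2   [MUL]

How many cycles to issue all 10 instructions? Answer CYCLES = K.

CYCLES = 7

t=0 i0:add ; RAW r0
t=1 i1,i2:add;mul ; 2-wide
t=2 i3,i4:bne;sll ; 2-wide
t=3 i5:st ; no-port MEM/MEM
t=4 i6,i7:st;sll ; 2-wide
t=5 i8:xor ; WAW r1
t=6 i9:mul ; tail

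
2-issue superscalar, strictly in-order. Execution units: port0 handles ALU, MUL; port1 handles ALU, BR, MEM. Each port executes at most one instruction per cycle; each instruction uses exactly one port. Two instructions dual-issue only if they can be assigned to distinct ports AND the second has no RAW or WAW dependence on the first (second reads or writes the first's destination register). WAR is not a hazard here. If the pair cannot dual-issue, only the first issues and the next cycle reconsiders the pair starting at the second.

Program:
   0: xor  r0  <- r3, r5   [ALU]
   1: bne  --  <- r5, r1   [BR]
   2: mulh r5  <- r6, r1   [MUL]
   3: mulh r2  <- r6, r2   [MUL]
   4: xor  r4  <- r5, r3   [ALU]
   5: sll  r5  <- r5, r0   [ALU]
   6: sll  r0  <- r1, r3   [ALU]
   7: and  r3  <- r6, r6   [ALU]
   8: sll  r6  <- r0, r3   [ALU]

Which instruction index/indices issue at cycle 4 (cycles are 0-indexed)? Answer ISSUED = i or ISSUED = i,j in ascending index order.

ISSUED = 7

[0] i0&i1  xor.ALU;bne.BR  -- pair
[1] i2  mulh.MUL  -- no-port MUL/MUL
[2] i3&i4  mulh.MUL;xor.ALU  -- pair
[3] i5&i6  sll.ALU;sll.ALU  -- pair
[4] i7  and.ALU  -- RAW r3
[5] i8  sll.ALU  -- tail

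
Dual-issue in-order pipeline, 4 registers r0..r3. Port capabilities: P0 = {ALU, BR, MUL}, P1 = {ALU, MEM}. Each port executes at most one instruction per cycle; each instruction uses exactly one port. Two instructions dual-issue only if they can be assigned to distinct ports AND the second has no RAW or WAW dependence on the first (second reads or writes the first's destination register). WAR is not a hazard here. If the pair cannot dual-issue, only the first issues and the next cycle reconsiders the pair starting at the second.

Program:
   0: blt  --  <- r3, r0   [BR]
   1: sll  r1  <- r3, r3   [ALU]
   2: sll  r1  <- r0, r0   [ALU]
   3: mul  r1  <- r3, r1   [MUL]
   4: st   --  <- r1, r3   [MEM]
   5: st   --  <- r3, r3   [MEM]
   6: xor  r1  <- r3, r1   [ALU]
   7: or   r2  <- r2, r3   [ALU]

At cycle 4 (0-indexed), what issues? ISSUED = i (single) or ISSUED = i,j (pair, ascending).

t=0 i0/i1:blt/sll ; 2-wide
t=1 i2:sll ; RAW+WAW r1
t=2 i3:mul ; RAW r1
t=3 i4:st ; no-port MEM/MEM
t=4 i5/i6:st/xor ; 2-wide
t=5 i7:or ; tail

ISSUED = 5,6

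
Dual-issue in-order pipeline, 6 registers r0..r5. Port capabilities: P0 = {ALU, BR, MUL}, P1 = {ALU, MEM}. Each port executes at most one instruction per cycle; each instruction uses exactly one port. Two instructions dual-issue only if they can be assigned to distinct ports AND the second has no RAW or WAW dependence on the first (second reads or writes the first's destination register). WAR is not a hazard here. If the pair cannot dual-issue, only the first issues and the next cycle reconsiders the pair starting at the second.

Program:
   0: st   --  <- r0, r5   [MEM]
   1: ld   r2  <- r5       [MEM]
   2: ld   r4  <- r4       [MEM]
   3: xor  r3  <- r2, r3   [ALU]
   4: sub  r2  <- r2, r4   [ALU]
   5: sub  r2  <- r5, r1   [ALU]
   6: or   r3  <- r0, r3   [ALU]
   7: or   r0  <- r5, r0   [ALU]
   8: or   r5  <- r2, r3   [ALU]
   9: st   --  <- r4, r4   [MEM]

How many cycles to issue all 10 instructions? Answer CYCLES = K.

t=0 i0:st.MEM ; no-port MEM/MEM
t=1 i1:ld.MEM ; no-port MEM/MEM
t=2 i2+i3:ld.MEM/xor.ALU ; 2-wide
t=3 i4:sub.ALU ; WAW r2
t=4 i5+i6:sub.ALU/or.ALU ; 2-wide
t=5 i7+i8:or.ALU/or.ALU ; 2-wide
t=6 i9:st.MEM ; tail

CYCLES = 7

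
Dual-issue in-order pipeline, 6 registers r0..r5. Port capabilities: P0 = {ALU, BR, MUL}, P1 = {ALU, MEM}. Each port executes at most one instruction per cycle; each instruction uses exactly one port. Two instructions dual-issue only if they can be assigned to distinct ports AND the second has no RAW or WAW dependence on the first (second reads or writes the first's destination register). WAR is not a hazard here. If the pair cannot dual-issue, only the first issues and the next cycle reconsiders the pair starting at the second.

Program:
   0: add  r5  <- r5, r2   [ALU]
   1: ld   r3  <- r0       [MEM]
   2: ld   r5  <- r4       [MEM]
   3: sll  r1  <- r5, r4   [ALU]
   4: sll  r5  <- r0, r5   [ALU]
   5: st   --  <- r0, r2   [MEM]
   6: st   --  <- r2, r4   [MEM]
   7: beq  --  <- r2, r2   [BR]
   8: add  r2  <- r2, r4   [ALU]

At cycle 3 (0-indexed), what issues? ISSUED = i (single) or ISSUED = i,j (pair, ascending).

[0] i0&i1  add.ALU/ld.MEM  -- pair
[1] i2  ld.MEM  -- RAW r5
[2] i3&i4  sll.ALU/sll.ALU  -- pair
[3] i5  st.MEM  -- no-port MEM/MEM
[4] i6&i7  st.MEM/beq.BR  -- pair
[5] i8  add.ALU  -- tail

ISSUED = 5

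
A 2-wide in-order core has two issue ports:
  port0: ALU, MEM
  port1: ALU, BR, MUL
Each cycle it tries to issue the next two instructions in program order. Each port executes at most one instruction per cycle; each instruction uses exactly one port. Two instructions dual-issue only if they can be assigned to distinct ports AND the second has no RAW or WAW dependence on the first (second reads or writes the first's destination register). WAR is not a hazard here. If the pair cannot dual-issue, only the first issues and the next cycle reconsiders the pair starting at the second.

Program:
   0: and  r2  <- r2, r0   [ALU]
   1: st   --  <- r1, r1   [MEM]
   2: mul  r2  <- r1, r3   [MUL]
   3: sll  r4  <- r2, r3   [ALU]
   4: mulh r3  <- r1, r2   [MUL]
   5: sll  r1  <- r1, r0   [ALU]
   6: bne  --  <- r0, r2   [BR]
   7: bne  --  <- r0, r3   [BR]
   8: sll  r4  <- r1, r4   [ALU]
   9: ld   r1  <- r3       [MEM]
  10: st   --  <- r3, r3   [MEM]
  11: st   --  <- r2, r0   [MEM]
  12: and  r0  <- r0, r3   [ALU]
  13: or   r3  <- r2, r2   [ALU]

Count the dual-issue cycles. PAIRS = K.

t=0 i0,i1:and/st ; dual
t=1 i2:mul ; RAW r2
t=2 i3,i4:sll/mulh ; dual
t=3 i5,i6:sll/bne ; dual
t=4 i7,i8:bne/sll ; dual
t=5 i9:ld ; no-port MEM/MEM
t=6 i10:st ; no-port MEM/MEM
t=7 i11,i12:st/and ; dual
t=8 i13:or ; tail

PAIRS = 5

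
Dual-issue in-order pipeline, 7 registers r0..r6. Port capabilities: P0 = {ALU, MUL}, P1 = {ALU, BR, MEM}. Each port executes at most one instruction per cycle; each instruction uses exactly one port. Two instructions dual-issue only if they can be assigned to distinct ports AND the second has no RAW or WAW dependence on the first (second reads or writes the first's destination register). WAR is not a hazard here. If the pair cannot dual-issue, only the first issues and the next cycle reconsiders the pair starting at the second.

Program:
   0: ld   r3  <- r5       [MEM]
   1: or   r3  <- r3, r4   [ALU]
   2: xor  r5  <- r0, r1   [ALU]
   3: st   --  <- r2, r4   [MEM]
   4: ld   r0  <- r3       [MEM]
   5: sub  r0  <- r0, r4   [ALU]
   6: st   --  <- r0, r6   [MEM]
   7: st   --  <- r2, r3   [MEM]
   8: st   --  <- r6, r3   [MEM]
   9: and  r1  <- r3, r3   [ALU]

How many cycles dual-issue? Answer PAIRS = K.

PAIRS = 2

t=0 i0:ld.MEM ; RAW+WAW r3
t=1 i1,i2:or.ALU;xor.ALU ; pair
t=2 i3:st.MEM ; no-port MEM/MEM
t=3 i4:ld.MEM ; RAW+WAW r0
t=4 i5:sub.ALU ; RAW r0
t=5 i6:st.MEM ; no-port MEM/MEM
t=6 i7:st.MEM ; no-port MEM/MEM
t=7 i8,i9:st.MEM;and.ALU ; pair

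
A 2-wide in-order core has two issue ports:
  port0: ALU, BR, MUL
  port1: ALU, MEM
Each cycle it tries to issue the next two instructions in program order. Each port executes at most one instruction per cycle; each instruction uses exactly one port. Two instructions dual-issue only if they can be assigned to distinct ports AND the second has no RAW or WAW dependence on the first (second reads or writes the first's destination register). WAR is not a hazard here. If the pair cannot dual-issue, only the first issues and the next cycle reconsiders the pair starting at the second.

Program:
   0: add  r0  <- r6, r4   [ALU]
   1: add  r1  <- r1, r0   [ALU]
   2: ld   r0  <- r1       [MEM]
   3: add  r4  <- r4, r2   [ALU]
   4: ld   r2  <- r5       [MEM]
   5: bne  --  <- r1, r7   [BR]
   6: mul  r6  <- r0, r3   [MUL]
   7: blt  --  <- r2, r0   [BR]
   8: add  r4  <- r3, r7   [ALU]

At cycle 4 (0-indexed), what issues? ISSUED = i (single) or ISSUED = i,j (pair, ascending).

0. add.ALU @i0  | RAW r0
1. add.ALU @i1  | RAW r1
2. ld.MEM/add.ALU @i2/i3  | dual
3. ld.MEM/bne.BR @i4/i5  | dual
4. mul.MUL @i6  | no-port MUL/BR
5. blt.BR/add.ALU @i7/i8  | dual

ISSUED = 6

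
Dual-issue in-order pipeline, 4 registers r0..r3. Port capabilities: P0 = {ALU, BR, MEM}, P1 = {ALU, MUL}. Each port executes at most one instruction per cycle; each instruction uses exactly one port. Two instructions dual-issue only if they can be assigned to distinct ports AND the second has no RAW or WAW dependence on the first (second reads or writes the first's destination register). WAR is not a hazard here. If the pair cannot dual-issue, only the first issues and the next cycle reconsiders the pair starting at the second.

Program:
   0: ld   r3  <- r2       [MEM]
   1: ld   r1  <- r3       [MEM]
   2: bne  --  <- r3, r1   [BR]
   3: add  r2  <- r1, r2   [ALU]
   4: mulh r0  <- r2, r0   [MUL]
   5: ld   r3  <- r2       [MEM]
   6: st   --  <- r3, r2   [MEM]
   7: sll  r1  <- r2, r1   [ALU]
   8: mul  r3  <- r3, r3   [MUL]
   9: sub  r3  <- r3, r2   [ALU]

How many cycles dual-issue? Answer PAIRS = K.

PAIRS = 3

#0 head=0: ld i0 no-port MEM/MEM
#1 head=1: ld i1 no-port MEM/BR
#2 head=2: bne add i2+i3 dual
#3 head=4: mulh ld i4+i5 dual
#4 head=6: st sll i6+i7 dual
#5 head=8: mul i8 RAW+WAW r3
#6 head=9: sub i9 tail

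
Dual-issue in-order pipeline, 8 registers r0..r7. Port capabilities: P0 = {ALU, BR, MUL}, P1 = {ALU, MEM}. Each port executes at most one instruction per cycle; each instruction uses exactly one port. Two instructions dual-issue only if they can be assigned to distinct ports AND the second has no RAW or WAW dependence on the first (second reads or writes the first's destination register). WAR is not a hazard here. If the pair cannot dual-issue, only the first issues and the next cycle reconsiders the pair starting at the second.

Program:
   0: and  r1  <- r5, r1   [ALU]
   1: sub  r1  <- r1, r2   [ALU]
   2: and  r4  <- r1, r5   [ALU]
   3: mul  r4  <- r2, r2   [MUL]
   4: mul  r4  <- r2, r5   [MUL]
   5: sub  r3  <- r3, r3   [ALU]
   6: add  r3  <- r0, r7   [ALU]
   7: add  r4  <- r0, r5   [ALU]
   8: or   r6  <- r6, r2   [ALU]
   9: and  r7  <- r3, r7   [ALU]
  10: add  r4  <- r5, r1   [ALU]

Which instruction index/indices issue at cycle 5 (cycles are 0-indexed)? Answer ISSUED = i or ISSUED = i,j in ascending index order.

ISSUED = 6,7

c0: i0 and  RAW+WAW r1
c1: i1 sub  RAW r1
c2: i2 and  WAW r4
c3: i3 mul  no-port MUL/MUL
c4: i4,i5 mul+sub  2-wide
c5: i6,i7 add+add  2-wide
c6: i8,i9 or+and  2-wide
c7: i10 add  tail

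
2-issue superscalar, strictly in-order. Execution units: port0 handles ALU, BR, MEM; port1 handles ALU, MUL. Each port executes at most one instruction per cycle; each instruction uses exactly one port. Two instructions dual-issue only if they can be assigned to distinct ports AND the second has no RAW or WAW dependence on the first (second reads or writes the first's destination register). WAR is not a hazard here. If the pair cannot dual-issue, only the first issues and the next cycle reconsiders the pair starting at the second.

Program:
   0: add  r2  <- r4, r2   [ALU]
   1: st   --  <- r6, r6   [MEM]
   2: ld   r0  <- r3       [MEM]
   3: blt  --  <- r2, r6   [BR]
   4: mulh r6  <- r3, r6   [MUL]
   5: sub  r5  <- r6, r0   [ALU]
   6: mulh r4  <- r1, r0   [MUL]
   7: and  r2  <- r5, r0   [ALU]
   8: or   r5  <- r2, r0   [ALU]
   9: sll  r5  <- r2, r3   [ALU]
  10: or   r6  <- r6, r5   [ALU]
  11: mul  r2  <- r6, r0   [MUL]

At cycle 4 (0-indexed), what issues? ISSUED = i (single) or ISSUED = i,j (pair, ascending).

  cy0 -> i0/i1 (add.ALU+st.MEM) pair
  cy1 -> i2 (ld.MEM) no-port MEM/BR
  cy2 -> i3/i4 (blt.BR+mulh.MUL) pair
  cy3 -> i5/i6 (sub.ALU+mulh.MUL) pair
  cy4 -> i7 (and.ALU) RAW r2
  cy5 -> i8 (or.ALU) WAW r5
  cy6 -> i9 (sll.ALU) RAW r5
  cy7 -> i10 (or.ALU) RAW r6
  cy8 -> i11 (mul.MUL) tail

ISSUED = 7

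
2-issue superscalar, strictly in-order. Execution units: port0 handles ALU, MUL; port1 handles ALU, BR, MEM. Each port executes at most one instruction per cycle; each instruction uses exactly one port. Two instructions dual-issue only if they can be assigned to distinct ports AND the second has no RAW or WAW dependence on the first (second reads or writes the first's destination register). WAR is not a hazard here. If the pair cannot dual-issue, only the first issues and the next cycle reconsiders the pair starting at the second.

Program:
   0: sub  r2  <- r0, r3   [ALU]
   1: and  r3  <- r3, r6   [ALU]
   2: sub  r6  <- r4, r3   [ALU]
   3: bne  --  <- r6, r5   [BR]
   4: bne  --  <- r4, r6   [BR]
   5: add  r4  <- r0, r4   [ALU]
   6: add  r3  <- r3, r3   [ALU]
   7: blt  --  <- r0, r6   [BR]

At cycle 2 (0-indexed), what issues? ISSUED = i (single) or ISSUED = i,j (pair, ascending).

ISSUED = 3

[0] i0&i1  sub.ALU;and.ALU  -- 2-wide
[1] i2  sub.ALU  -- RAW r6
[2] i3  bne.BR  -- no-port BR/BR
[3] i4&i5  bne.BR;add.ALU  -- 2-wide
[4] i6&i7  add.ALU;blt.BR  -- 2-wide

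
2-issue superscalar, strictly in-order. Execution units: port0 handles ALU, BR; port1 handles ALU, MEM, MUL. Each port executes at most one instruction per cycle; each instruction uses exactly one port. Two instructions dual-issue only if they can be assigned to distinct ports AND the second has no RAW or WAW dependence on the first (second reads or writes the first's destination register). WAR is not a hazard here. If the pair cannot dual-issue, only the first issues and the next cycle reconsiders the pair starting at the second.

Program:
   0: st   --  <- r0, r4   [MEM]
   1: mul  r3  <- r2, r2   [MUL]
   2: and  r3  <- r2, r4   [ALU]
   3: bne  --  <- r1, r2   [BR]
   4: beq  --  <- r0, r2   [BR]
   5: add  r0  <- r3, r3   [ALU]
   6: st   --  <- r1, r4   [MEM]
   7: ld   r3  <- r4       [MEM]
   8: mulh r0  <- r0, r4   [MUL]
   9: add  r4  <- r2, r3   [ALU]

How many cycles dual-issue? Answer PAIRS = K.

PAIRS = 3

#0 head=0: st.MEM i0 no-port MEM/MUL
#1 head=1: mul.MUL i1 WAW r3
#2 head=2: and.ALU+bne.BR i2+i3 dual
#3 head=4: beq.BR+add.ALU i4+i5 dual
#4 head=6: st.MEM i6 no-port MEM/MEM
#5 head=7: ld.MEM i7 no-port MEM/MUL
#6 head=8: mulh.MUL+add.ALU i8+i9 dual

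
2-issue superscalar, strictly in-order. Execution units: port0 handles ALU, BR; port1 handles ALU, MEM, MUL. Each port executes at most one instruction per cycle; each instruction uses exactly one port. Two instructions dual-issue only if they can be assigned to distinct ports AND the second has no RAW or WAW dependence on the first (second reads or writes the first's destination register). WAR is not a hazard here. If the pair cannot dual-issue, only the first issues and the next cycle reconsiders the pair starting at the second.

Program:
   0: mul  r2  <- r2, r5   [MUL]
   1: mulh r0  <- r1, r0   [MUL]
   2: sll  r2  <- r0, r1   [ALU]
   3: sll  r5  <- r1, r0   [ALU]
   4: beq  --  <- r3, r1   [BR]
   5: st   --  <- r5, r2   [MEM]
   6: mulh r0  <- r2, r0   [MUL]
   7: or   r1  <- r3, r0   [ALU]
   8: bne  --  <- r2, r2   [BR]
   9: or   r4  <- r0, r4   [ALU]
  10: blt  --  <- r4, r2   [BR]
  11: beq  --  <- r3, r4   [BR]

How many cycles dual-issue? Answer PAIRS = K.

#0 head=0: mul i0 no-port MUL/MUL
#1 head=1: mulh i1 RAW r0
#2 head=2: sll sll i2/i3 2-wide
#3 head=4: beq st i4/i5 2-wide
#4 head=6: mulh i6 RAW r0
#5 head=7: or bne i7/i8 2-wide
#6 head=9: or i9 RAW r4
#7 head=10: blt i10 no-port BR/BR
#8 head=11: beq i11 tail

PAIRS = 3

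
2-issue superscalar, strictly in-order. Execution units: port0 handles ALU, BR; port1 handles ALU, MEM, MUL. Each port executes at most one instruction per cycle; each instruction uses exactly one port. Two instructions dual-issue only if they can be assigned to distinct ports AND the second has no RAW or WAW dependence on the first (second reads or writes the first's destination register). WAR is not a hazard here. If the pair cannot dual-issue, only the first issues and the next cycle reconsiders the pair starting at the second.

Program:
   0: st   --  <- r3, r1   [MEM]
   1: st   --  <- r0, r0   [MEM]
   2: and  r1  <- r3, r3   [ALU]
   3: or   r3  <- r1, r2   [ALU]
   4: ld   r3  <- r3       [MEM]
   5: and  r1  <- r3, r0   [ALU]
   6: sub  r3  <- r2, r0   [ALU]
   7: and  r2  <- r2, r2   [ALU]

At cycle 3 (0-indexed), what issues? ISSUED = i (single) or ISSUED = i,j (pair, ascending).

ISSUED = 4

[0] i0  st.MEM  -- no-port MEM/MEM
[1] i1&i2  st.MEM+and.ALU  -- 2-wide
[2] i3  or.ALU  -- RAW+WAW r3
[3] i4  ld.MEM  -- RAW r3
[4] i5&i6  and.ALU+sub.ALU  -- 2-wide
[5] i7  and.ALU  -- tail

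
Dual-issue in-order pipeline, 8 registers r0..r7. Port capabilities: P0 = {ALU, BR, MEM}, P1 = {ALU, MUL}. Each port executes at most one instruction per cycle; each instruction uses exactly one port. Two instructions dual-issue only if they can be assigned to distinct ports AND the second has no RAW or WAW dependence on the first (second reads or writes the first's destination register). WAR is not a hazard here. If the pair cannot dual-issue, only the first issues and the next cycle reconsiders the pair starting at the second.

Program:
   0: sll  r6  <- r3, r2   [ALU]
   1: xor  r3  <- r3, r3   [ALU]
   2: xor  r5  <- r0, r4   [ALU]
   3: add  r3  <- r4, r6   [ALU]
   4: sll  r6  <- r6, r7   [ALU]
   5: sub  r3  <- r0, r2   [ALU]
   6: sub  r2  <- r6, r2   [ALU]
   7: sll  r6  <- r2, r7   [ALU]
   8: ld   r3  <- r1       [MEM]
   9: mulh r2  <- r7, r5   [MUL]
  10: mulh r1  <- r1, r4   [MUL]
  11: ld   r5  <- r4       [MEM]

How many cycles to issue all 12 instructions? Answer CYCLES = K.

#0 head=0: sll.ALU;xor.ALU i0+i1 2-wide
#1 head=2: xor.ALU;add.ALU i2+i3 2-wide
#2 head=4: sll.ALU;sub.ALU i4+i5 2-wide
#3 head=6: sub.ALU i6 RAW r2
#4 head=7: sll.ALU;ld.MEM i7+i8 2-wide
#5 head=9: mulh.MUL i9 no-port MUL/MUL
#6 head=10: mulh.MUL;ld.MEM i10+i11 2-wide

CYCLES = 7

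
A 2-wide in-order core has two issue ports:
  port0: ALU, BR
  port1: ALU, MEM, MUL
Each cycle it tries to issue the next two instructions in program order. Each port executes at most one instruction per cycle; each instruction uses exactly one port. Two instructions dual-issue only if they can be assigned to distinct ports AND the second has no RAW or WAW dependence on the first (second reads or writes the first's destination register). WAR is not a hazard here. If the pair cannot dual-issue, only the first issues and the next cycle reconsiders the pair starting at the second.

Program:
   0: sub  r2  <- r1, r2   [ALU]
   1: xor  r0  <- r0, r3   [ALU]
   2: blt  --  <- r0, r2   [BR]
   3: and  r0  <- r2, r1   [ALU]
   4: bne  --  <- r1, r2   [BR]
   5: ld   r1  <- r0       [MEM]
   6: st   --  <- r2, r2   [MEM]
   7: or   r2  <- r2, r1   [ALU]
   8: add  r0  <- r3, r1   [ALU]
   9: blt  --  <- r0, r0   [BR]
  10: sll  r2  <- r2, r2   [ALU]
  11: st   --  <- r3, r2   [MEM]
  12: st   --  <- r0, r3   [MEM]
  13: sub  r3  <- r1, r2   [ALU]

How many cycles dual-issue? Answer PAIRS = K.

PAIRS = 6

t=0 i0+i1:sub xor ; 2-wide
t=1 i2+i3:blt and ; 2-wide
t=2 i4+i5:bne ld ; 2-wide
t=3 i6+i7:st or ; 2-wide
t=4 i8:add ; RAW r0
t=5 i9+i10:blt sll ; 2-wide
t=6 i11:st ; no-port MEM/MEM
t=7 i12+i13:st sub ; 2-wide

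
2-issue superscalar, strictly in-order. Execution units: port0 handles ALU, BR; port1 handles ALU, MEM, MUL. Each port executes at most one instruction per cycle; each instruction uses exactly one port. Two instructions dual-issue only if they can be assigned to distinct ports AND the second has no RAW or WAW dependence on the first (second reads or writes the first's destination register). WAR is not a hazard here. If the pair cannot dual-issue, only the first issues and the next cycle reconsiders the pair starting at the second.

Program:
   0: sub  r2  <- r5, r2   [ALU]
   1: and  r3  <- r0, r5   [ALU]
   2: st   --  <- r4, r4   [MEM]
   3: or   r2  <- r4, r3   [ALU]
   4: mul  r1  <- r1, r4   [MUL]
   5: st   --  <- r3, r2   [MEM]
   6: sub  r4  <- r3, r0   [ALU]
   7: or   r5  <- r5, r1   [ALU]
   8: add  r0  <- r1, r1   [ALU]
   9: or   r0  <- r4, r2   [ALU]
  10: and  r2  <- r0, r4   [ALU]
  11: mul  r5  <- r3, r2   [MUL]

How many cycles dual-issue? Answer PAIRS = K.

PAIRS = 4

t=0 i0/i1:sub/and ; pair
t=1 i2/i3:st/or ; pair
t=2 i4:mul ; no-port MUL/MEM
t=3 i5/i6:st/sub ; pair
t=4 i7/i8:or/add ; pair
t=5 i9:or ; RAW r0
t=6 i10:and ; RAW r2
t=7 i11:mul ; tail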